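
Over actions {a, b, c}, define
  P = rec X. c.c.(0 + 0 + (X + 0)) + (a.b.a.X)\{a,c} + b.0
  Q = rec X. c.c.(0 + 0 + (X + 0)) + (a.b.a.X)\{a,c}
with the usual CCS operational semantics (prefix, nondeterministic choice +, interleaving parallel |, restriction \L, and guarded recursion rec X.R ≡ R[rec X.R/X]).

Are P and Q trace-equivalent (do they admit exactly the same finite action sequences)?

Reachable graph of P (4 states):
  s0 = rec X. c.c.(0 + 0 + (X + 0)) + (a.b.a.X)\{a,c} + b.0 → -b-> s1, -c-> s2
  s1 = 0 → (no moves)
  s2 = c.(0 + 0 + ((rec X. c.c.(0 + 0 + (X + 0)) + (a.b.a.X)\{a,c} + b.0) + 0)) → -c-> s3
  s3 = 0 + 0 + ((rec X. c.c.(0 + 0 + (X + 0)) + (a.b.a.X)\{a,c} + b.0) + 0) → -b-> s1, -c-> s2
Reachable graph of Q (3 states):
  t0 = rec X. c.c.(0 + 0 + (X + 0)) + (a.b.a.X)\{a,c} → -c-> t1
  t1 = c.(0 + 0 + ((rec X. c.c.(0 + 0 + (X + 0)) + (a.b.a.X)\{a,c}) + 0)) → -c-> t2
  t2 = 0 + 0 + ((rec X. c.c.(0 + 0 + (X + 0)) + (a.b.a.X)\{a,c}) + 0) → -c-> t1
Executing b from P (initial set {s0}):
  after b @ step 1: {s1}
  ✓ P
Executing b from Q (initial set {t0}):
  after b @ step 1: no successor for Q

trace-distinct — witness ⟨b⟩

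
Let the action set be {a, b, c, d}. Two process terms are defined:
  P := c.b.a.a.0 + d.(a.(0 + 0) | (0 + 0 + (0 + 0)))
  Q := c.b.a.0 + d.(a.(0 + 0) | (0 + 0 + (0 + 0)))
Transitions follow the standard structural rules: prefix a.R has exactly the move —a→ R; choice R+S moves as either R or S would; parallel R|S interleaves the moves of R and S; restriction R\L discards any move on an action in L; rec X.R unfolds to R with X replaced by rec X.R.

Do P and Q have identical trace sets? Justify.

LTS(P): 7 reachable states
  p0 = c.b.a.a.0 + d.(a.(0 + 0) | (0 + 0 + (0 + 0))) ⊢ —c→ p1, —d→ p2
  p1 = b.a.a.0 ⊢ —b→ p3
  p2 = a.(0 + 0) | (0 + 0 + (0 + 0)) ⊢ —a→ p4
  p3 = a.a.0 ⊢ —a→ p5
  p4 = (0 + 0) | (0 + 0 + (0 + 0)) ⊢ ∅
  p5 = a.0 ⊢ —a→ p6
  p6 = 0 ⊢ ∅
LTS(Q): 6 reachable states
  q0 = c.b.a.0 + d.(a.(0 + 0) | (0 + 0 + (0 + 0))) ⊢ —c→ q1, —d→ q2
  q1 = b.a.0 ⊢ —b→ q3
  q2 = a.(0 + 0) | (0 + 0 + (0 + 0)) ⊢ —a→ q4
  q3 = a.0 ⊢ —a→ q5
  q4 = (0 + 0) | (0 + 0 + (0 + 0)) ⊢ ∅
  q5 = 0 ⊢ ∅
Executing cbaa from P (initial set {p0}):
  [1] c ⇒ {p1}
  [2] b ⇒ {p3}
  [3] a ⇒ {p5}
  [4] a ⇒ {p6}
  P completes σ.
Executing cbaa from Q (initial set {q0}):
  [1] c ⇒ {q1}
  [2] b ⇒ {q3}
  [3] a ⇒ {q5}
  [4] a ⇒ ∅ (Q stuck)

NO — witness ⟨cbaa⟩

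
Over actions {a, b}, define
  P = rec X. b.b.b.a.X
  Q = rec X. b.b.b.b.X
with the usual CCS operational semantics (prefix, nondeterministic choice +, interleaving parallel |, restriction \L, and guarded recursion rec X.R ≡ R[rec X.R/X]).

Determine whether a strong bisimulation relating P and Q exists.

Reachable graph of P (4 states):
  u0 = rec X. b.b.b.a.X → =b=> u1
  u1 = b.b.a.(rec X. b.b.b.a.X) → =b=> u2
  u2 = b.a.(rec X. b.b.b.a.X) → =b=> u3
  u3 = a.(rec X. b.b.b.a.X) → =a=> u0
Reachable graph of Q (4 states):
  v0 = rec X. b.b.b.b.X → =b=> v1
  v1 = b.b.b.(rec X. b.b.b.b.X) → =b=> v2
  v2 = b.b.(rec X. b.b.b.b.X) → =b=> v3
  v3 = b.(rec X. b.b.b.b.X) → =b=> v0
Bisimilarity quotient blocks:
  B0 = {u0}
  B1 = {u1}
  B2 = {u2}
  B3 = {u3}
  B4 = {v0, v1, v2, v3}
u0 ∈ B0, v0 ∈ B4 → different blocks

P ≁ Q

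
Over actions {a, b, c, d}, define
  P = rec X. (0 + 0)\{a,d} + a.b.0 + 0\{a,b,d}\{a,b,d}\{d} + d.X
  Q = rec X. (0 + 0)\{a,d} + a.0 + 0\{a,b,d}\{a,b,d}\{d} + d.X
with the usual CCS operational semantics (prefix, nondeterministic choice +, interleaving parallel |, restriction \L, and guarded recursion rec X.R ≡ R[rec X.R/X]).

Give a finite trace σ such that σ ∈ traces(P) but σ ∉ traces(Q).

ab

LTS(P): 3 reachable states
  s0 = rec X. (0 + 0)\{a,d} + a.b.0 + 0\{a,b,d}\{a,b,d}\{d} + d.X has moves -a-> s1, -d-> s0
  s1 = b.0 has moves -b-> s2
  s2 = 0 has moves (no moves)
LTS(Q): 2 reachable states
  t0 = rec X. (0 + 0)\{a,d} + a.0 + 0\{a,b,d}\{a,b,d}\{d} + d.X has moves -a-> t1, -d-> t0
  t1 = 0 has moves (no moves)
Run σ = ⟨ab⟩ on P: start {s0}
  step 1 (a): {s1}
  step 2 (b): {s2}
  — P admits the full trace.
Run σ = ⟨ab⟩ on Q: start {t0}
  step 1 (a): {t1}
  step 2 (b): ∅ (Q stuck)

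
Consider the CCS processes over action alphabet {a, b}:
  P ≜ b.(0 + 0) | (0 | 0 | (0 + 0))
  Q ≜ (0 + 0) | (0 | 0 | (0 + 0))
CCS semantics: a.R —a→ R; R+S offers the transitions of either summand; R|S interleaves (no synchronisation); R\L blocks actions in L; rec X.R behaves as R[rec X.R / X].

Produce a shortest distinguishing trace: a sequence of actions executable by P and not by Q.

b

P's transition system — 2 states:
  u0 = b.(0 + 0) | (0 | 0 | (0 + 0)) | —b→ u1
  u1 = (0 + 0) | (0 | 0 | (0 + 0)) | ·
Q's transition system — 1 states:
  v0 = (0 + 0) | (0 | 0 | (0 + 0)) | ·
Executing b from P (initial set {u0}):
  [1] b ⇒ {u1}
  P completes σ.
Executing b from Q (initial set {v0}):
  [1] b ⇒ ∅  — Q cannot continue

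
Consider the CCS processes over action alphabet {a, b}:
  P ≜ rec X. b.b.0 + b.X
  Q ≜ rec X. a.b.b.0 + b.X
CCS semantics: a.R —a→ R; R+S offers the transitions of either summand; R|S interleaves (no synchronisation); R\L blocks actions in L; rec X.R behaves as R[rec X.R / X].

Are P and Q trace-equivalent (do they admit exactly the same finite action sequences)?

NO — witness ⟨a⟩

P's transition system — 3 states:
  m0 = rec X. b.b.0 + b.X ⊢ ··b··> m0, ··b··> m1
  m1 = b.0 ⊢ ··b··> m2
  m2 = 0 ⊢ stopped
Q's transition system — 4 states:
  n0 = rec X. a.b.b.0 + b.X ⊢ ··a··> n1, ··b··> n0
  n1 = b.b.0 ⊢ ··b··> n2
  n2 = b.0 ⊢ ··b··> n3
  n3 = 0 ⊢ stopped
Run σ = ⟨a⟩ on Q: start {n0}
  after a @ step 1: {n1}
  — Q admits the full trace.
Run σ = ⟨a⟩ on P: start {m0}
  after a @ step 1: ∅  — P cannot continue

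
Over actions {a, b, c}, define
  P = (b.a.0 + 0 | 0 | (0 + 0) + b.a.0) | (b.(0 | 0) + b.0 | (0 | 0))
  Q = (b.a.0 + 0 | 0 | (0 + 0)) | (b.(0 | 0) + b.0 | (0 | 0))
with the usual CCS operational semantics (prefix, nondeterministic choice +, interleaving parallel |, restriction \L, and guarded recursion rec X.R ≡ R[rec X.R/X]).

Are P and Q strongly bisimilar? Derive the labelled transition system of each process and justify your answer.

bisimilar

Reachable graph of P (9 states):
  s0 = (b.a.0 + 0 | 0 | (0 + 0) + b.a.0) | (b.(0 | 0) + b.0 | (0 | 0)) → --b--▸ s1, --b--▸ s2, --b--▸ s3
  s1 = (b.a.0 + 0 | 0 | (0 + 0) + b.a.0) | (0 | (0 | 0)) → --b--▸ s4
  s2 = (b.a.0 + 0 | 0 | (0 + 0) + b.a.0) | (0 | 0) → --b--▸ s5
  s3 = a.0 | (b.(0 | 0) + b.0 | (0 | 0)) → --a--▸ s6, --b--▸ s4, --b--▸ s5
  s4 = a.0 | (0 | (0 | 0)) → --a--▸ s7
  s5 = a.0 | (0 | 0) → --a--▸ s8
  s6 = 0 | (b.(0 | 0) + b.0 | (0 | 0)) → --b--▸ s7, --b--▸ s8
  s7 = 0 | (0 | (0 | 0)) → ∅
  s8 = 0 | (0 | 0) → ∅
Reachable graph of Q (9 states):
  t0 = (b.a.0 + 0 | 0 | (0 + 0)) | (b.(0 | 0) + b.0 | (0 | 0)) → --b--▸ t1, --b--▸ t2, --b--▸ t3
  t1 = (b.a.0 + 0 | 0 | (0 + 0)) | (0 | (0 | 0)) → --b--▸ t4
  t2 = (b.a.0 + 0 | 0 | (0 + 0)) | (0 | 0) → --b--▸ t5
  t3 = a.0 | (b.(0 | 0) + b.0 | (0 | 0)) → --a--▸ t6, --b--▸ t4, --b--▸ t5
  t4 = a.0 | (0 | (0 | 0)) → --a--▸ t7
  t5 = a.0 | (0 | 0) → --a--▸ t8
  t6 = 0 | (b.(0 | 0) + b.0 | (0 | 0)) → --b--▸ t7, --b--▸ t8
  t7 = 0 | (0 | (0 | 0)) → ∅
  t8 = 0 | (0 | 0) → ∅
Bisimilarity quotient blocks:
  B0 = {s0, t0}
  B1 = {s1, s2, t1, t2}
  B2 = {s4, s5, t4, t5}
  B3 = {s7, s8, t7, t8}
  B4 = {s3, t3}
  B5 = {s6, t6}
s0 ∈ B0, t0 ∈ B0 → same block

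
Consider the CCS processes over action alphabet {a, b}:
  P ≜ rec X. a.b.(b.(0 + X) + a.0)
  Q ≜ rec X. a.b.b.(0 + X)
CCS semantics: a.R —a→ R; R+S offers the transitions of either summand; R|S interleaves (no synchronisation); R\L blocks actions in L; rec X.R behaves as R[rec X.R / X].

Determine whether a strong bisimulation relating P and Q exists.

NO

P's transition system — 5 states:
  m0 = rec X. a.b.(b.(0 + X) + a.0) → —a→ m1
  m1 = b.(b.(0 + (rec X. a.b.(b.(0 + X) + a.0))) + a.0) → —b→ m2
  m2 = b.(0 + (rec X. a.b.(b.(0 + X) + a.0))) + a.0 → —a→ m3, —b→ m4
  m3 = 0 → stopped
  m4 = 0 + (rec X. a.b.(b.(0 + X) + a.0)) → —a→ m1
Q's transition system — 4 states:
  n0 = rec X. a.b.b.(0 + X) → —a→ n1
  n1 = b.b.(0 + (rec X. a.b.b.(0 + X))) → —b→ n2
  n2 = b.(0 + (rec X. a.b.b.(0 + X))) → —b→ n3
  n3 = 0 + (rec X. a.b.b.(0 + X)) → —a→ n1
Partition-refinement fixed point:
  B0 = {m0, m4}
  B1 = {m1}
  B2 = {m2}
  B3 = {m3}
  B4 = {n0, n3}
  B5 = {n1}
  B6 = {n2}
m0 ∈ B0, n0 ∈ B4 → different blocks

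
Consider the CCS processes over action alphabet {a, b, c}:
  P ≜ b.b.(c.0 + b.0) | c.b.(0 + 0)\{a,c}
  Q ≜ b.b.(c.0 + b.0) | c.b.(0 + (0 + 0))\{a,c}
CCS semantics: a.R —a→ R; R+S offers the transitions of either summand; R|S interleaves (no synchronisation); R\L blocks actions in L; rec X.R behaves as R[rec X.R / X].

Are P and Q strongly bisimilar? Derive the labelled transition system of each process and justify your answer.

bisimilar

Reachable graph of P (12 states):
  s0 = b.b.(c.0 + b.0) | c.b.(0 + 0)\{a,c} ⊢ -b-> s1, -c-> s2
  s1 = b.(c.0 + b.0) | c.b.(0 + 0)\{a,c} ⊢ -b-> s3, -c-> s4
  s2 = b.b.(c.0 + b.0) | b.(0 + 0)\{a,c} ⊢ -b-> s4, -b-> s5
  s3 = (c.0 + b.0) | c.b.(0 + 0)\{a,c} ⊢ -b-> s6, -c-> s6, -c-> s7
  s4 = b.(c.0 + b.0) | b.(0 + 0)\{a,c} ⊢ -b-> s7, -b-> s8
  s5 = b.b.(c.0 + b.0) | (0 + 0)\{a,c} ⊢ -b-> s8
  s6 = 0 | c.b.(0 + 0)\{a,c} ⊢ -c-> s9
  s7 = (c.0 + b.0) | b.(0 + 0)\{a,c} ⊢ -b-> s10, -b-> s9, -c-> s9
  s8 = b.(c.0 + b.0) | (0 + 0)\{a,c} ⊢ -b-> s10
  s9 = 0 | b.(0 + 0)\{a,c} ⊢ -b-> s11
  s10 = (c.0 + b.0) | (0 + 0)\{a,c} ⊢ -b-> s11, -c-> s11
  s11 = 0 | (0 + 0)\{a,c} ⊢ ∅
Reachable graph of Q (12 states):
  t0 = b.b.(c.0 + b.0) | c.b.(0 + (0 + 0))\{a,c} ⊢ -b-> t1, -c-> t2
  t1 = b.(c.0 + b.0) | c.b.(0 + (0 + 0))\{a,c} ⊢ -b-> t3, -c-> t4
  t2 = b.b.(c.0 + b.0) | b.(0 + (0 + 0))\{a,c} ⊢ -b-> t4, -b-> t5
  t3 = (c.0 + b.0) | c.b.(0 + (0 + 0))\{a,c} ⊢ -b-> t6, -c-> t6, -c-> t7
  t4 = b.(c.0 + b.0) | b.(0 + (0 + 0))\{a,c} ⊢ -b-> t7, -b-> t8
  t5 = b.b.(c.0 + b.0) | (0 + (0 + 0))\{a,c} ⊢ -b-> t8
  t6 = 0 | c.b.(0 + (0 + 0))\{a,c} ⊢ -c-> t9
  t7 = (c.0 + b.0) | b.(0 + (0 + 0))\{a,c} ⊢ -b-> t10, -b-> t9, -c-> t9
  t8 = b.(c.0 + b.0) | (0 + (0 + 0))\{a,c} ⊢ -b-> t10
  t9 = 0 | b.(0 + (0 + 0))\{a,c} ⊢ -b-> t11
  t10 = (c.0 + b.0) | (0 + (0 + 0))\{a,c} ⊢ -b-> t11, -c-> t11
  t11 = 0 | (0 + (0 + 0))\{a,c} ⊢ ∅
Bisimilarity quotient blocks:
  B0 = {s0, t0}
  B1 = {s1, t1}
  B2 = {s4, t4}
  B3 = {s7, t7}
  B4 = {s9, t9}
  B5 = {s11, t11}
  B6 = {s10, t10}
  B7 = {s8, t8}
  B8 = {s3, t3}
  B9 = {s6, t6}
  B10 = {s2, t2}
  B11 = {s5, t5}
s0 ∈ B0, t0 ∈ B0 → same block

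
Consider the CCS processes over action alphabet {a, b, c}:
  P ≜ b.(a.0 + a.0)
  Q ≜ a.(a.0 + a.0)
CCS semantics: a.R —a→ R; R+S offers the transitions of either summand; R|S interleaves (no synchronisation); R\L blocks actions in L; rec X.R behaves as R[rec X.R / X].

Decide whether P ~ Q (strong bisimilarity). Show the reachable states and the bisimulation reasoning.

Reachable graph of P (3 states):
  s0 = b.(a.0 + a.0) has moves ··b··> s1
  s1 = a.0 + a.0 has moves ··a··> s2
  s2 = 0 has moves ·
Reachable graph of Q (3 states):
  t0 = a.(a.0 + a.0) has moves ··a··> t1
  t1 = a.0 + a.0 has moves ··a··> t2
  t2 = 0 has moves ·
Partition-refinement fixed point:
  B0 = {s0}
  B1 = {s1, t1}
  B2 = {s2, t2}
  B3 = {t0}
s0 ∈ B0, t0 ∈ B3 → different blocks

not bisimilar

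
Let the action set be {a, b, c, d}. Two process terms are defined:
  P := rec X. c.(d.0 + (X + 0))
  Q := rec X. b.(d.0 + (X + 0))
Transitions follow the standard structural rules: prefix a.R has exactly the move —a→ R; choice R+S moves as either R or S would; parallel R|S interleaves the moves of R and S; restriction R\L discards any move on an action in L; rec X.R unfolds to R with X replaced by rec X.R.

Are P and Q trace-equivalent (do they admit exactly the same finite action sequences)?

NO — witness ⟨c⟩

Reachable graph of P (3 states):
  s0 = rec X. c.(d.0 + (X + 0)) has moves ··c··> s1
  s1 = d.0 + ((rec X. c.(d.0 + (X + 0))) + 0) has moves ··c··> s1, ··d··> s2
  s2 = 0 has moves deadlocked
Reachable graph of Q (3 states):
  t0 = rec X. b.(d.0 + (X + 0)) has moves ··b··> t1
  t1 = d.0 + ((rec X. b.(d.0 + (X + 0))) + 0) has moves ··b··> t1, ··d··> t2
  t2 = 0 has moves deadlocked
Trace ⟨c⟩ through P, begin at {s0}:
  step 1 (c): {s1}
  ✓ P
Trace ⟨c⟩ through Q, begin at {t0}:
  step 1 (c): ∅  — Q cannot continue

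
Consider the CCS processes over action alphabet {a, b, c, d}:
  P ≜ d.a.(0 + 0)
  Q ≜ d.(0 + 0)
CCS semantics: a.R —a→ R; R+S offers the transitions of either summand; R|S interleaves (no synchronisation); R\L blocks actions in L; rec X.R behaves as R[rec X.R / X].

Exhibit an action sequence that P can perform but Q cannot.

P's transition system — 3 states:
  m0 = d.a.(0 + 0) → =d=> m1
  m1 = a.(0 + 0) → =a=> m2
  m2 = 0 + 0 → stopped
Q's transition system — 2 states:
  n0 = d.(0 + 0) → =d=> n1
  n1 = 0 + 0 → stopped
Trace ⟨da⟩ through P, begin at {m0}:
  [1] d ⇒ {m1}
  [2] a ⇒ {m2}
  — P admits the full trace.
Trace ⟨da⟩ through Q, begin at {n0}:
  [1] d ⇒ {n1}
  [2] a ⇒ no successor for Q

da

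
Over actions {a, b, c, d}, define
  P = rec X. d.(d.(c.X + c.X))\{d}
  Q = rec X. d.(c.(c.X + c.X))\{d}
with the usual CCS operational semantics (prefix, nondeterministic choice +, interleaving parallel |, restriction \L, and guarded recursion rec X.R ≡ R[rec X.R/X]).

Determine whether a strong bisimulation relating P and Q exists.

not bisimilar

LTS(P): 2 reachable states
  p0 = rec X. d.(d.(c.X + c.X))\{d} has moves =d=> p1
  p1 = (d.(c.(rec X. d.(d.(c.X + c.X))\{d}) + c.(rec X. d.(d.(c.X + c.X))\{d})))\{d} has moves stopped
LTS(Q): 4 reachable states
  q0 = rec X. d.(c.(c.X + c.X))\{d} has moves =d=> q1
  q1 = (c.(c.(rec X. d.(c.(c.X + c.X))\{d}) + c.(rec X. d.(c.(c.X + c.X))\{d})))\{d} has moves =c=> q2
  q2 = (c.(rec X. d.(c.(c.X + c.X))\{d}) + c.(rec X. d.(c.(c.X + c.X))\{d}))\{d} has moves =c=> q3
  q3 = (rec X. d.(c.(c.X + c.X))\{d})\{d} has moves stopped
Bisimilarity quotient blocks:
  B0 = {p0}
  B1 = {p1, q3}
  B2 = {q0}
  B3 = {q1}
  B4 = {q2}
p0 ∈ B0, q0 ∈ B2 → different blocks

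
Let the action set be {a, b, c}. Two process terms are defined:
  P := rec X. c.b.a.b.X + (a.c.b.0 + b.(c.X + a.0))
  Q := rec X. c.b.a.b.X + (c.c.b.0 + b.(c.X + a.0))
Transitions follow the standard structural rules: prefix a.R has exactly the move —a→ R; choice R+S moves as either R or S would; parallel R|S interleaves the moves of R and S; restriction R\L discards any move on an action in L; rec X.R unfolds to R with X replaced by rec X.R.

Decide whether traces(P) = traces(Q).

P's transition system — 8 states:
  u0 = rec X. c.b.a.b.X + (a.c.b.0 + b.(c.X + a.0)) :: —a→ u1, —b→ u2, —c→ u3
  u1 = c.b.0 :: —c→ u4
  u2 = c.(rec X. c.b.a.b.X + (a.c.b.0 + b.(c.X + a.0))) + a.0 :: —a→ u5, —c→ u0
  u3 = b.a.b.(rec X. c.b.a.b.X + (a.c.b.0 + b.(c.X + a.0))) :: —b→ u6
  u4 = b.0 :: —b→ u5
  u5 = 0 :: ·
  u6 = a.b.(rec X. c.b.a.b.X + (a.c.b.0 + b.(c.X + a.0))) :: —a→ u7
  u7 = b.(rec X. c.b.a.b.X + (a.c.b.0 + b.(c.X + a.0))) :: —b→ u0
Q's transition system — 8 states:
  v0 = rec X. c.b.a.b.X + (c.c.b.0 + b.(c.X + a.0)) :: —b→ v1, —c→ v2, —c→ v3
  v1 = c.(rec X. c.b.a.b.X + (c.c.b.0 + b.(c.X + a.0))) + a.0 :: —a→ v4, —c→ v0
  v2 = b.a.b.(rec X. c.b.a.b.X + (c.c.b.0 + b.(c.X + a.0))) :: —b→ v5
  v3 = c.b.0 :: —c→ v6
  v4 = 0 :: ·
  v5 = a.b.(rec X. c.b.a.b.X + (c.c.b.0 + b.(c.X + a.0))) :: —a→ v7
  v6 = b.0 :: —b→ v4
  v7 = b.(rec X. c.b.a.b.X + (c.c.b.0 + b.(c.X + a.0))) :: —b→ v0
Executing a from P (initial set {u0}):
  [1] a ⇒ {u1}
  — P admits the full trace.
Executing a from Q (initial set {v0}):
  [1] a ⇒ ∅  — Q cannot continue

trace-distinct — witness ⟨a⟩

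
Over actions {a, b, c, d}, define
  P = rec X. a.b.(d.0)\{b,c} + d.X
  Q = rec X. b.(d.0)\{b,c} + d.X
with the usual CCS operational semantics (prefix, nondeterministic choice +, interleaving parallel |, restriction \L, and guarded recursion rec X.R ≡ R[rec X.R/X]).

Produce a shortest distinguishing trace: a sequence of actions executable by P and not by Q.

P's transition system — 4 states:
  s0 = rec X. a.b.(d.0)\{b,c} + d.X → --a--▸ s1, --d--▸ s0
  s1 = b.(d.0)\{b,c} → --b--▸ s2
  s2 = (d.0)\{b,c} → --d--▸ s3
  s3 = 0\{b,c} → deadlocked
Q's transition system — 3 states:
  t0 = rec X. b.(d.0)\{b,c} + d.X → --b--▸ t1, --d--▸ t0
  t1 = (d.0)\{b,c} → --d--▸ t2
  t2 = 0\{b,c} → deadlocked
Executing a from P (initial set {s0}):
  after a @ step 1: {s1}
  ✓ P
Executing a from Q (initial set {t0}):
  after a @ step 1: ∅ (Q stuck)

a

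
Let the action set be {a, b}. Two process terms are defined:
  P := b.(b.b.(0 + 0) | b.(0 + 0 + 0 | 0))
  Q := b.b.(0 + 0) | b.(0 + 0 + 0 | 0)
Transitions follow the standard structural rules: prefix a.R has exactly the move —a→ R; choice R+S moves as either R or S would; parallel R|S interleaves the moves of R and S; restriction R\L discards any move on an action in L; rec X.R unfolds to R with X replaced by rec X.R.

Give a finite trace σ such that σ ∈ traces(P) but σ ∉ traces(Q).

Reachable graph of P (7 states):
  p0 = b.(b.b.(0 + 0) | b.(0 + 0 + 0 | 0)) | -b-> p1
  p1 = b.b.(0 + 0) | b.(0 + 0 + 0 | 0) | -b-> p2, -b-> p3
  p2 = b.(0 + 0) | b.(0 + 0 + 0 | 0) | -b-> p4, -b-> p5
  p3 = b.b.(0 + 0) | (0 + 0 + 0 | 0) | -b-> p5
  p4 = (0 + 0) | b.(0 + 0 + 0 | 0) | -b-> p6
  p5 = b.(0 + 0) | (0 + 0 + 0 | 0) | -b-> p6
  p6 = (0 + 0) | (0 + 0 + 0 | 0) | stopped
Reachable graph of Q (6 states):
  q0 = b.b.(0 + 0) | b.(0 + 0 + 0 | 0) | -b-> q1, -b-> q2
  q1 = b.(0 + 0) | b.(0 + 0 + 0 | 0) | -b-> q3, -b-> q4
  q2 = b.b.(0 + 0) | (0 + 0 + 0 | 0) | -b-> q4
  q3 = (0 + 0) | b.(0 + 0 + 0 | 0) | -b-> q5
  q4 = b.(0 + 0) | (0 + 0 + 0 | 0) | -b-> q5
  q5 = (0 + 0) | (0 + 0 + 0 | 0) | stopped
Executing bbbb from P (initial set {p0}):
  after b @ step 1: {p1}
  after b @ step 2: {p2, p3}
  after b @ step 3: {p4, p5}
  after b @ step 4: {p6}
  ✓ P
Executing bbbb from Q (initial set {q0}):
  after b @ step 1: {q1, q2}
  after b @ step 2: {q3, q4}
  after b @ step 3: {q5}
  after b @ step 4: ∅ (Q stuck)

bbbb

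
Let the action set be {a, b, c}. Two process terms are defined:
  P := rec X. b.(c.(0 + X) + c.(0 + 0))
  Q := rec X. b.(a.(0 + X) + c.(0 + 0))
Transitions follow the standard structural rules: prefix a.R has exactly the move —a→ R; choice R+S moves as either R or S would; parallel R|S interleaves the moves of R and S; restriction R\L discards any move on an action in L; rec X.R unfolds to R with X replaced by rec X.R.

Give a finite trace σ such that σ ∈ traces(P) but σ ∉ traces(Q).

P's transition system — 4 states:
  p0 = rec X. b.(c.(0 + X) + c.(0 + 0)) → ··b··> p1
  p1 = c.(0 + (rec X. b.(c.(0 + X) + c.(0 + 0)))) + c.(0 + 0) → ··c··> p2, ··c··> p3
  p2 = 0 + (rec X. b.(c.(0 + X) + c.(0 + 0))) → ··b··> p1
  p3 = 0 + 0 → deadlocked
Q's transition system — 4 states:
  q0 = rec X. b.(a.(0 + X) + c.(0 + 0)) → ··b··> q1
  q1 = a.(0 + (rec X. b.(a.(0 + X) + c.(0 + 0)))) + c.(0 + 0) → ··a··> q2, ··c··> q3
  q2 = 0 + (rec X. b.(a.(0 + X) + c.(0 + 0))) → ··b··> q1
  q3 = 0 + 0 → deadlocked
Executing bcb from P (initial set {p0}):
  step 1 (b): {p1}
  step 2 (c): {p2, p3}
  step 3 (b): {p1}
  ✓ P
Executing bcb from Q (initial set {q0}):
  step 1 (b): {q1}
  step 2 (c): {q3}
  step 3 (b): no successor for Q

bcb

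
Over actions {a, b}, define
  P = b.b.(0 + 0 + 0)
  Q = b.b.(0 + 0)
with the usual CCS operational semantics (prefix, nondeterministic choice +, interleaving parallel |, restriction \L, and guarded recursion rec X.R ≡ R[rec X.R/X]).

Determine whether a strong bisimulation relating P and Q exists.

bisimilar

P's transition system — 3 states:
  p0 = b.b.(0 + 0 + 0) → =b=> p1
  p1 = b.(0 + 0 + 0) → =b=> p2
  p2 = 0 + 0 + 0 → stopped
Q's transition system — 3 states:
  q0 = b.b.(0 + 0) → =b=> q1
  q1 = b.(0 + 0) → =b=> q2
  q2 = 0 + 0 → stopped
Partition-refinement fixed point:
  B0 = {p0, q0}
  B1 = {p1, q1}
  B2 = {p2, q2}
p0 ∈ B0, q0 ∈ B0 → same block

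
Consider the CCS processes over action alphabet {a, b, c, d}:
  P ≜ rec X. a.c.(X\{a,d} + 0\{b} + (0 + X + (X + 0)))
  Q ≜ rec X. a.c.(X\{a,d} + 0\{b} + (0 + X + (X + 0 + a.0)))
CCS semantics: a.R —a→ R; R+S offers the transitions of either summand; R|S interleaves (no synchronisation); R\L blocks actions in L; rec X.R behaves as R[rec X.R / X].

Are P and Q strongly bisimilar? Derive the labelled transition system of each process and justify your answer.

P's transition system — 3 states:
  u0 = rec X. a.c.(X\{a,d} + 0\{b} + (0 + X + (X + 0))) ⊢ -a-> u1
  u1 = c.((rec X. a.c.(X\{a,d} + 0\{b} + (0 + X + (X + 0))))\{a,d} + 0\{b} + (0 + (rec X. a.c.(X\{a,d} + 0\{b} + (0 + X + (X + 0)))) + ((rec X. a.c.(X\{a,d} + 0\{b} + (0 + X + (X + 0)))) + 0))) ⊢ -c-> u2
  u2 = (rec X. a.c.(X\{a,d} + 0\{b} + (0 + X + (X + 0))))\{a,d} + 0\{b} + (0 + (rec X. a.c.(X\{a,d} + 0\{b} + (0 + X + (X + 0)))) + ((rec X. a.c.(X\{a,d} + 0\{b} + (0 + X + (X + 0)))) + 0)) ⊢ -a-> u1
Q's transition system — 4 states:
  v0 = rec X. a.c.(X\{a,d} + 0\{b} + (0 + X + (X + 0 + a.0))) ⊢ -a-> v1
  v1 = c.((rec X. a.c.(X\{a,d} + 0\{b} + (0 + X + (X + 0 + a.0))))\{a,d} + 0\{b} + (0 + (rec X. a.c.(X\{a,d} + 0\{b} + (0 + X + (X + 0 + a.0)))) + ((rec X. a.c.(X\{a,d} + 0\{b} + (0 + X + (X + 0 + a.0)))) + 0 + a.0))) ⊢ -c-> v2
  v2 = (rec X. a.c.(X\{a,d} + 0\{b} + (0 + X + (X + 0 + a.0))))\{a,d} + 0\{b} + (0 + (rec X. a.c.(X\{a,d} + 0\{b} + (0 + X + (X + 0 + a.0)))) + ((rec X. a.c.(X\{a,d} + 0\{b} + (0 + X + (X + 0 + a.0)))) + 0 + a.0)) ⊢ -a-> v1, -a-> v3
  v3 = 0 ⊢ stopped
Bisimilarity quotient blocks:
  B0 = {u0, u2}
  B1 = {u1}
  B2 = {v0}
  B3 = {v1}
  B4 = {v2}
  B5 = {v3}
u0 ∈ B0, v0 ∈ B2 → different blocks

P ≁ Q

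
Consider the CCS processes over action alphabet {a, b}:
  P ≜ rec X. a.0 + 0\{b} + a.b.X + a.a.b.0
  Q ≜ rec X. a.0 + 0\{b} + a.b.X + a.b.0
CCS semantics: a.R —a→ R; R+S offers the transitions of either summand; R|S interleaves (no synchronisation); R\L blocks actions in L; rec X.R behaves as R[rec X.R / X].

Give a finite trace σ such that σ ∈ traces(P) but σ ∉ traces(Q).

P's transition system — 5 states:
  u0 = rec X. a.0 + 0\{b} + a.b.X + a.a.b.0 :: -a-> u1, -a-> u2, -a-> u3
  u1 = 0 :: stopped
  u2 = a.b.0 :: -a-> u4
  u3 = b.(rec X. a.0 + 0\{b} + a.b.X + a.a.b.0) :: -b-> u0
  u4 = b.0 :: -b-> u1
Q's transition system — 4 states:
  v0 = rec X. a.0 + 0\{b} + a.b.X + a.b.0 :: -a-> v1, -a-> v2, -a-> v3
  v1 = 0 :: stopped
  v2 = b.(rec X. a.0 + 0\{b} + a.b.X + a.b.0) :: -b-> v0
  v3 = b.0 :: -b-> v1
Trace ⟨aa⟩ through P, begin at {u0}:
  [1] a ⇒ {u1, u2, u3}
  [2] a ⇒ {u4}
  ✓ P
Trace ⟨aa⟩ through Q, begin at {v0}:
  [1] a ⇒ {v1, v2, v3}
  [2] a ⇒ ∅  — Q cannot continue

aa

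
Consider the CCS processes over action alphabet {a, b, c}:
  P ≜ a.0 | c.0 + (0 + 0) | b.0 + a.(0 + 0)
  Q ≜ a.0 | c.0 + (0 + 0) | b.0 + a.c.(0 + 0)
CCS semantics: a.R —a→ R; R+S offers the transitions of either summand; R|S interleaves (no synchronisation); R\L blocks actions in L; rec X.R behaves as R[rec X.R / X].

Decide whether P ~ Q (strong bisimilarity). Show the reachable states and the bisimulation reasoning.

LTS(P): 6 reachable states
  s0 = a.0 | c.0 + (0 + 0) | b.0 + a.(0 + 0) | —a→ s1, —a→ s2, —b→ s3, —c→ s4
  s1 = 0 + 0 | ·
  s2 = 0 | c.0 | —c→ s5
  s3 = (0 + 0) | 0 | ·
  s4 = a.0 | 0 | —a→ s5
  s5 = 0 | 0 | ·
LTS(Q): 7 reachable states
  t0 = a.0 | c.0 + (0 + 0) | b.0 + a.c.(0 + 0) | —a→ t1, —a→ t2, —b→ t3, —c→ t4
  t1 = 0 | c.0 | —c→ t5
  t2 = c.(0 + 0) | —c→ t6
  t3 = (0 + 0) | 0 | ·
  t4 = a.0 | 0 | —a→ t5
  t5 = 0 | 0 | ·
  t6 = 0 + 0 | ·
Coarsest stable partition (strong bisimilarity classes):
  B0 = {s0}
  B1 = {s1, s3, s5, t3, t5, t6}
  B2 = {s4, t4}
  B3 = {s2, t1, t2}
  B4 = {t0}
s0 ∈ B0, t0 ∈ B4 → different blocks

P ≁ Q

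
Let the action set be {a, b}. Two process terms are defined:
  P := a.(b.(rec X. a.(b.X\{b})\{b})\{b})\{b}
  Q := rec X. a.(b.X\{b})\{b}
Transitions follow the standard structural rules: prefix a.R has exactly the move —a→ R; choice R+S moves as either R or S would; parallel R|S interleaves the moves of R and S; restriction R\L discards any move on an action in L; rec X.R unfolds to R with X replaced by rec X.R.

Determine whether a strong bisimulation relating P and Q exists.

YES

Reachable graph of P (2 states):
  s0 = a.(b.(rec X. a.(b.X\{b})\{b})\{b})\{b} :: -a-> s1
  s1 = (b.(rec X. a.(b.X\{b})\{b})\{b})\{b} :: stopped
Reachable graph of Q (2 states):
  t0 = rec X. a.(b.X\{b})\{b} :: -a-> t1
  t1 = (b.(rec X. a.(b.X\{b})\{b})\{b})\{b} :: stopped
Partition-refinement fixed point:
  B0 = {s0, t0}
  B1 = {s1, t1}
s0 ∈ B0, t0 ∈ B0 → same block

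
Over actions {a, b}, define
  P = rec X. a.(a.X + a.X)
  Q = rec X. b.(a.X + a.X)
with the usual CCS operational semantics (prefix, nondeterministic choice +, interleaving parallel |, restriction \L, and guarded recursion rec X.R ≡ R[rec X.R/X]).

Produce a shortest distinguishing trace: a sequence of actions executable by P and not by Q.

P's transition system — 2 states:
  s0 = rec X. a.(a.X + a.X) has moves --a--▸ s1
  s1 = a.(rec X. a.(a.X + a.X)) + a.(rec X. a.(a.X + a.X)) has moves --a--▸ s0
Q's transition system — 2 states:
  t0 = rec X. b.(a.X + a.X) has moves --b--▸ t1
  t1 = a.(rec X. b.(a.X + a.X)) + a.(rec X. b.(a.X + a.X)) has moves --a--▸ t0
Trace ⟨a⟩ through P, begin at {s0}:
  step 1 (a): {s1}
  P completes σ.
Trace ⟨a⟩ through Q, begin at {t0}:
  step 1 (a): ∅ (Q stuck)

a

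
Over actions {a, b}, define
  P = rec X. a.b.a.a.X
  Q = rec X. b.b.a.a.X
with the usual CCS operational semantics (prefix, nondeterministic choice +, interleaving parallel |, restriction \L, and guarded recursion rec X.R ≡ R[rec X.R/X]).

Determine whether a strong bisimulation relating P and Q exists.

LTS(P): 4 reachable states
  u0 = rec X. a.b.a.a.X ⊢ —a→ u1
  u1 = b.a.a.(rec X. a.b.a.a.X) ⊢ —b→ u2
  u2 = a.a.(rec X. a.b.a.a.X) ⊢ —a→ u3
  u3 = a.(rec X. a.b.a.a.X) ⊢ —a→ u0
LTS(Q): 4 reachable states
  v0 = rec X. b.b.a.a.X ⊢ —b→ v1
  v1 = b.a.a.(rec X. b.b.a.a.X) ⊢ —b→ v2
  v2 = a.a.(rec X. b.b.a.a.X) ⊢ —a→ v3
  v3 = a.(rec X. b.b.a.a.X) ⊢ —a→ v0
Partition-refinement fixed point:
  B0 = {u0}
  B1 = {u1}
  B2 = {u2}
  B3 = {u3}
  B4 = {v0}
  B5 = {v1}
  B6 = {v2}
  B7 = {v3}
u0 ∈ B0, v0 ∈ B4 → different blocks

NO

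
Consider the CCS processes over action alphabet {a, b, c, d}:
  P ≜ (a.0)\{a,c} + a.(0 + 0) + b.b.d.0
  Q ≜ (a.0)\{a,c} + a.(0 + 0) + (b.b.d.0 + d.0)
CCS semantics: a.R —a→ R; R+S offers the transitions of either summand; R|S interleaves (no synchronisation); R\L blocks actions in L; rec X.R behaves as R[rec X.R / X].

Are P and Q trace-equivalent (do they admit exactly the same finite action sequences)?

P's transition system — 5 states:
  p0 = (a.0)\{a,c} + a.(0 + 0) + b.b.d.0 :: --a--▸ p1, --b--▸ p2
  p1 = 0 + 0 :: deadlocked
  p2 = b.d.0 :: --b--▸ p3
  p3 = d.0 :: --d--▸ p4
  p4 = 0 :: deadlocked
Q's transition system — 5 states:
  q0 = (a.0)\{a,c} + a.(0 + 0) + (b.b.d.0 + d.0) :: --a--▸ q1, --b--▸ q2, --d--▸ q3
  q1 = 0 + 0 :: deadlocked
  q2 = b.d.0 :: --b--▸ q4
  q3 = 0 :: deadlocked
  q4 = d.0 :: --d--▸ q3
Executing d from Q (initial set {q0}):
  after d @ step 1: {q3}
  — Q admits the full trace.
Executing d from P (initial set {p0}):
  after d @ step 1: no successor for P

trace-distinct — witness ⟨d⟩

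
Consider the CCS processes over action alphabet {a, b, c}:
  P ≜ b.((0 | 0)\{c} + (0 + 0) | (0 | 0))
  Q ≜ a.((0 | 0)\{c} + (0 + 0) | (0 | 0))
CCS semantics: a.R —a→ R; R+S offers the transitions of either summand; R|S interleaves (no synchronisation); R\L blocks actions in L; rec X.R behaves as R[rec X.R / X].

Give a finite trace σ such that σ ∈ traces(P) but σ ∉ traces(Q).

Reachable graph of P (2 states):
  s0 = b.((0 | 0)\{c} + (0 + 0) | (0 | 0)) ⊢ =b=> s1
  s1 = (0 | 0)\{c} + (0 + 0) | (0 | 0) ⊢ ·
Reachable graph of Q (2 states):
  t0 = a.((0 | 0)\{c} + (0 + 0) | (0 | 0)) ⊢ =a=> t1
  t1 = (0 | 0)\{c} + (0 + 0) | (0 | 0) ⊢ ·
Trace ⟨b⟩ through P, begin at {s0}:
  [1] b ⇒ {s1}
  — P admits the full trace.
Trace ⟨b⟩ through Q, begin at {t0}:
  [1] b ⇒ no successor for Q

b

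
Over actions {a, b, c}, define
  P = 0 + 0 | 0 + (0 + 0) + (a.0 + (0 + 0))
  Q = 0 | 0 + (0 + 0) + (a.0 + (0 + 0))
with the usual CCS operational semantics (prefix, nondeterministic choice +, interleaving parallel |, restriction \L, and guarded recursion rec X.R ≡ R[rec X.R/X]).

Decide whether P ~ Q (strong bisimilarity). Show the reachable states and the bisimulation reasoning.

Reachable graph of P (2 states):
  u0 = 0 + 0 | 0 + (0 + 0) + (a.0 + (0 + 0)) → --a--▸ u1
  u1 = 0 → (no moves)
Reachable graph of Q (2 states):
  v0 = 0 | 0 + (0 + 0) + (a.0 + (0 + 0)) → --a--▸ v1
  v1 = 0 → (no moves)
Partition-refinement fixed point:
  B0 = {u0, v0}
  B1 = {u1, v1}
u0 ∈ B0, v0 ∈ B0 → same block

YES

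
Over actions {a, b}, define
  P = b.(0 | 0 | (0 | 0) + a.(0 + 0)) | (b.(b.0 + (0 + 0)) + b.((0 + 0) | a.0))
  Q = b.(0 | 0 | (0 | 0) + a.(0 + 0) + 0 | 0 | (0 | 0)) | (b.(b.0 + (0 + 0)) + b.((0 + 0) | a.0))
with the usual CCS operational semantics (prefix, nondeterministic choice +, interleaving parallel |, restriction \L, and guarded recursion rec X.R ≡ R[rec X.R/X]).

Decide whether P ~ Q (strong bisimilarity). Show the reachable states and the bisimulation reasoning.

P ~ Q

P's transition system — 15 states:
  s0 = b.(0 | 0 | (0 | 0) + a.(0 + 0)) | (b.(b.0 + (0 + 0)) + b.((0 + 0) | a.0)) ⊢ =b=> s1, =b=> s2, =b=> s3
  s1 = (0 | 0 | (0 | 0) + a.(0 + 0)) | (b.(b.0 + (0 + 0)) + b.((0 + 0) | a.0)) ⊢ =a=> s4, =b=> s5, =b=> s6
  s2 = b.(0 | 0 | (0 | 0) + a.(0 + 0)) | ((0 + 0) | a.0) ⊢ =a=> s7, =b=> s5
  s3 = b.(0 | 0 | (0 | 0) + a.(0 + 0)) | (b.0 + (0 + 0)) ⊢ =b=> s6, =b=> s8
  s4 = (0 + 0) | (b.(b.0 + (0 + 0)) + b.((0 + 0) | a.0)) ⊢ =b=> s10, =b=> s9
  s5 = (0 | 0 | (0 | 0) + a.(0 + 0)) | ((0 + 0) | a.0) ⊢ =a=> s11, =a=> s9
  s6 = (0 | 0 | (0 | 0) + a.(0 + 0)) | (b.0 + (0 + 0)) ⊢ =a=> s10, =b=> s12
  s7 = b.(0 | 0 | (0 | 0) + a.(0 + 0)) | ((0 + 0) | 0) ⊢ =b=> s11
  s8 = b.(0 | 0 | (0 | 0) + a.(0 + 0)) | 0 ⊢ =b=> s12
  s9 = (0 + 0) | ((0 + 0) | a.0) ⊢ =a=> s13
  s10 = (0 + 0) | (b.0 + (0 + 0)) ⊢ =b=> s14
  s11 = (0 | 0 | (0 | 0) + a.(0 + 0)) | ((0 + 0) | 0) ⊢ =a=> s13
  s12 = (0 | 0 | (0 | 0) + a.(0 + 0)) | 0 ⊢ =a=> s14
  s13 = (0 + 0) | ((0 + 0) | 0) ⊢ stopped
  s14 = (0 + 0) | 0 ⊢ stopped
Q's transition system — 15 states:
  t0 = b.(0 | 0 | (0 | 0) + a.(0 + 0) + 0 | 0 | (0 | 0)) | (b.(b.0 + (0 + 0)) + b.((0 + 0) | a.0)) ⊢ =b=> t1, =b=> t2, =b=> t3
  t1 = (0 | 0 | (0 | 0) + a.(0 + 0) + 0 | 0 | (0 | 0)) | (b.(b.0 + (0 + 0)) + b.((0 + 0) | a.0)) ⊢ =a=> t4, =b=> t5, =b=> t6
  t2 = b.(0 | 0 | (0 | 0) + a.(0 + 0) + 0 | 0 | (0 | 0)) | ((0 + 0) | a.0) ⊢ =a=> t7, =b=> t5
  t3 = b.(0 | 0 | (0 | 0) + a.(0 + 0) + 0 | 0 | (0 | 0)) | (b.0 + (0 + 0)) ⊢ =b=> t6, =b=> t8
  t4 = (0 + 0) | (b.(b.0 + (0 + 0)) + b.((0 + 0) | a.0)) ⊢ =b=> t10, =b=> t9
  t5 = (0 | 0 | (0 | 0) + a.(0 + 0) + 0 | 0 | (0 | 0)) | ((0 + 0) | a.0) ⊢ =a=> t11, =a=> t9
  t6 = (0 | 0 | (0 | 0) + a.(0 + 0) + 0 | 0 | (0 | 0)) | (b.0 + (0 + 0)) ⊢ =a=> t10, =b=> t12
  t7 = b.(0 | 0 | (0 | 0) + a.(0 + 0) + 0 | 0 | (0 | 0)) | ((0 + 0) | 0) ⊢ =b=> t11
  t8 = b.(0 | 0 | (0 | 0) + a.(0 + 0) + 0 | 0 | (0 | 0)) | 0 ⊢ =b=> t12
  t9 = (0 + 0) | ((0 + 0) | a.0) ⊢ =a=> t13
  t10 = (0 + 0) | (b.0 + (0 + 0)) ⊢ =b=> t14
  t11 = (0 | 0 | (0 | 0) + a.(0 + 0) + 0 | 0 | (0 | 0)) | ((0 + 0) | 0) ⊢ =a=> t13
  t12 = (0 | 0 | (0 | 0) + a.(0 + 0) + 0 | 0 | (0 | 0)) | 0 ⊢ =a=> t14
  t13 = (0 + 0) | ((0 + 0) | 0) ⊢ stopped
  t14 = (0 + 0) | 0 ⊢ stopped
Coarsest stable partition (strong bisimilarity classes):
  B0 = {s0, t0}
  B1 = {s2, t2}
  B2 = {s5, t5}
  B3 = {s11, s12, s9, t11, t12, t9}
  B4 = {s13, s14, t13, t14}
  B5 = {s7, s8, t7, t8}
  B6 = {s3, t3}
  B7 = {s6, t6}
  B8 = {s10, t10}
  B9 = {s1, t1}
  B10 = {s4, t4}
s0 ∈ B0, t0 ∈ B0 → same block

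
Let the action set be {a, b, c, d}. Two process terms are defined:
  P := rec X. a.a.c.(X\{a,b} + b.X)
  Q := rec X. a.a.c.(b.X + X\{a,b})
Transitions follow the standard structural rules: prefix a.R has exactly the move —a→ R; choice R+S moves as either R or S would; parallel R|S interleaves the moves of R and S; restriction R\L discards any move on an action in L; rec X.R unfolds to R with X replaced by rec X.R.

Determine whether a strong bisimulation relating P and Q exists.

YES

Reachable graph of P (4 states):
  s0 = rec X. a.a.c.(X\{a,b} + b.X) ⊢ -a-> s1
  s1 = a.c.((rec X. a.a.c.(X\{a,b} + b.X))\{a,b} + b.(rec X. a.a.c.(X\{a,b} + b.X))) ⊢ -a-> s2
  s2 = c.((rec X. a.a.c.(X\{a,b} + b.X))\{a,b} + b.(rec X. a.a.c.(X\{a,b} + b.X))) ⊢ -c-> s3
  s3 = (rec X. a.a.c.(X\{a,b} + b.X))\{a,b} + b.(rec X. a.a.c.(X\{a,b} + b.X)) ⊢ -b-> s0
Reachable graph of Q (4 states):
  t0 = rec X. a.a.c.(b.X + X\{a,b}) ⊢ -a-> t1
  t1 = a.c.(b.(rec X. a.a.c.(b.X + X\{a,b})) + (rec X. a.a.c.(b.X + X\{a,b}))\{a,b}) ⊢ -a-> t2
  t2 = c.(b.(rec X. a.a.c.(b.X + X\{a,b})) + (rec X. a.a.c.(b.X + X\{a,b}))\{a,b}) ⊢ -c-> t3
  t3 = b.(rec X. a.a.c.(b.X + X\{a,b})) + (rec X. a.a.c.(b.X + X\{a,b}))\{a,b} ⊢ -b-> t0
Bisimilarity quotient blocks:
  B0 = {s0, t0}
  B1 = {s1, t1}
  B2 = {s2, t2}
  B3 = {s3, t3}
s0 ∈ B0, t0 ∈ B0 → same block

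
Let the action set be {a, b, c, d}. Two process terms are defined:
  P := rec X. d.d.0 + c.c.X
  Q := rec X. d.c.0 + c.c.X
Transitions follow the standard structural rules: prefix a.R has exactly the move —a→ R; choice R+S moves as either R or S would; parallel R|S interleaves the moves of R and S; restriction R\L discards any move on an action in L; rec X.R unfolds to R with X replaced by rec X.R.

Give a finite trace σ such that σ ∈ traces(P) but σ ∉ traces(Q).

P's transition system — 4 states:
  s0 = rec X. d.d.0 + c.c.X :: =c=> s1, =d=> s2
  s1 = c.(rec X. d.d.0 + c.c.X) :: =c=> s0
  s2 = d.0 :: =d=> s3
  s3 = 0 :: ∅
Q's transition system — 4 states:
  t0 = rec X. d.c.0 + c.c.X :: =c=> t1, =d=> t2
  t1 = c.(rec X. d.c.0 + c.c.X) :: =c=> t0
  t2 = c.0 :: =c=> t3
  t3 = 0 :: ∅
Trace ⟨dd⟩ through P, begin at {s0}:
  after d @ step 1: {s2}
  after d @ step 2: {s3}
  ✓ P
Trace ⟨dd⟩ through Q, begin at {t0}:
  after d @ step 1: {t2}
  after d @ step 2: ∅ (Q stuck)

dd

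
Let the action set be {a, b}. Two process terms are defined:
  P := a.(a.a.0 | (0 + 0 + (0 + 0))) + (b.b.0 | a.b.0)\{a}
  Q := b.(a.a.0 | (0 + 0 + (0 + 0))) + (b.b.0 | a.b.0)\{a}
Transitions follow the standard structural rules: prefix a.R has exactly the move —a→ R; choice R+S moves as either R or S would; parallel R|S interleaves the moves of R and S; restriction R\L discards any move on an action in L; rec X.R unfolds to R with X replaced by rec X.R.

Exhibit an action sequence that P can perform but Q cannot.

P's transition system — 6 states:
  m0 = a.(a.a.0 | (0 + 0 + (0 + 0))) + (b.b.0 | a.b.0)\{a} ⊢ —a→ m1, —b→ m2
  m1 = a.a.0 | (0 + 0 + (0 + 0)) ⊢ —a→ m3
  m2 = (b.0 | a.b.0)\{a} ⊢ —b→ m4
  m3 = a.0 | (0 + 0 + (0 + 0)) ⊢ —a→ m5
  m4 = (0 | a.b.0)\{a} ⊢ ·
  m5 = 0 | (0 + 0 + (0 + 0)) ⊢ ·
Q's transition system — 6 states:
  n0 = b.(a.a.0 | (0 + 0 + (0 + 0))) + (b.b.0 | a.b.0)\{a} ⊢ —b→ n1, —b→ n2
  n1 = (b.0 | a.b.0)\{a} ⊢ —b→ n3
  n2 = a.a.0 | (0 + 0 + (0 + 0)) ⊢ —a→ n4
  n3 = (0 | a.b.0)\{a} ⊢ ·
  n4 = a.0 | (0 + 0 + (0 + 0)) ⊢ —a→ n5
  n5 = 0 | (0 + 0 + (0 + 0)) ⊢ ·
Run σ = ⟨a⟩ on P: start {m0}
  [1] a ⇒ {m1}
  — P admits the full trace.
Run σ = ⟨a⟩ on Q: start {n0}
  [1] a ⇒ no successor for Q

a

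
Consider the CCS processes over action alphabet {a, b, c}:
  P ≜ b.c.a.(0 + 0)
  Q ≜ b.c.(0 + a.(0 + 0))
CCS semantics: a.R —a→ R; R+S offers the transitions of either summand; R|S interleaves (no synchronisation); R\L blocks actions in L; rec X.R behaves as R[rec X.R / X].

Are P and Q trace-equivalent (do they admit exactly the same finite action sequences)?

Reachable graph of P (4 states):
  p0 = b.c.a.(0 + 0) ⊢ —b→ p1
  p1 = c.a.(0 + 0) ⊢ —c→ p2
  p2 = a.(0 + 0) ⊢ —a→ p3
  p3 = 0 + 0 ⊢ deadlocked
Reachable graph of Q (4 states):
  q0 = b.c.(0 + a.(0 + 0)) ⊢ —b→ q1
  q1 = c.(0 + a.(0 + 0)) ⊢ —c→ q2
  q2 = 0 + a.(0 + 0) ⊢ —a→ q3
  q3 = 0 + 0 ⊢ deadlocked
Coarsest stable partition (strong bisimilarity classes):
  B0 = {p0, q0}
  B1 = {p1, q1}
  B2 = {p2, q2}
  B3 = {p3, q3}
p0 ∈ B0, q0 ∈ B0 → same block
Bisimilar ⇒ trace-equivalent.

trace-equivalent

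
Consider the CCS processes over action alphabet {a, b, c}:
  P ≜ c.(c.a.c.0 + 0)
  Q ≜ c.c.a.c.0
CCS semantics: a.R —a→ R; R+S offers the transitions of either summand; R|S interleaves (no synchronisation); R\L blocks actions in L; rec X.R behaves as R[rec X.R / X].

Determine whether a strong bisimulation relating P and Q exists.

YES

Reachable graph of P (5 states):
  s0 = c.(c.a.c.0 + 0) | =c=> s1
  s1 = c.a.c.0 + 0 | =c=> s2
  s2 = a.c.0 | =a=> s3
  s3 = c.0 | =c=> s4
  s4 = 0 | (no moves)
Reachable graph of Q (5 states):
  t0 = c.c.a.c.0 | =c=> t1
  t1 = c.a.c.0 | =c=> t2
  t2 = a.c.0 | =a=> t3
  t3 = c.0 | =c=> t4
  t4 = 0 | (no moves)
Coarsest stable partition (strong bisimilarity classes):
  B0 = {s0, t0}
  B1 = {s1, t1}
  B2 = {s2, t2}
  B3 = {s3, t3}
  B4 = {s4, t4}
s0 ∈ B0, t0 ∈ B0 → same block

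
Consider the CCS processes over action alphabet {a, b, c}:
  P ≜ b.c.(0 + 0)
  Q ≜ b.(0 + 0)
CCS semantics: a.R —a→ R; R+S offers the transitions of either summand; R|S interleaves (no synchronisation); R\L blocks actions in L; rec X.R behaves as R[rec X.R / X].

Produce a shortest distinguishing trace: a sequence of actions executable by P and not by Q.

P's transition system — 3 states:
  s0 = b.c.(0 + 0) :: -b-> s1
  s1 = c.(0 + 0) :: -c-> s2
  s2 = 0 + 0 :: ∅
Q's transition system — 2 states:
  t0 = b.(0 + 0) :: -b-> t1
  t1 = 0 + 0 :: ∅
Run σ = ⟨bc⟩ on P: start {s0}
  step 1 (b): {s1}
  step 2 (c): {s2}
  P completes σ.
Run σ = ⟨bc⟩ on Q: start {t0}
  step 1 (b): {t1}
  step 2 (c): ∅  — Q cannot continue

bc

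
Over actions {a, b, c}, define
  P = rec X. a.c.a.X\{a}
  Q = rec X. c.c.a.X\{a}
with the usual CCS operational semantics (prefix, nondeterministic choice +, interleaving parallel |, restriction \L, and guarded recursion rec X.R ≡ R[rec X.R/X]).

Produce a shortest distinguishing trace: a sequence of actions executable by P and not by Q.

Reachable graph of P (4 states):
  p0 = rec X. a.c.a.X\{a} has moves --a--▸ p1
  p1 = c.a.(rec X. a.c.a.X\{a})\{a} has moves --c--▸ p2
  p2 = a.(rec X. a.c.a.X\{a})\{a} has moves --a--▸ p3
  p3 = (rec X. a.c.a.X\{a})\{a} has moves deadlocked
Reachable graph of Q (6 states):
  q0 = rec X. c.c.a.X\{a} has moves --c--▸ q1
  q1 = c.a.(rec X. c.c.a.X\{a})\{a} has moves --c--▸ q2
  q2 = a.(rec X. c.c.a.X\{a})\{a} has moves --a--▸ q3
  q3 = (rec X. c.c.a.X\{a})\{a} has moves --c--▸ q4
  q4 = (c.a.(rec X. c.c.a.X\{a})\{a})\{a} has moves --c--▸ q5
  q5 = (a.(rec X. c.c.a.X\{a})\{a})\{a} has moves deadlocked
Run σ = ⟨a⟩ on P: start {p0}
  [1] a ⇒ {p1}
  P completes σ.
Run σ = ⟨a⟩ on Q: start {q0}
  [1] a ⇒ no successor for Q

a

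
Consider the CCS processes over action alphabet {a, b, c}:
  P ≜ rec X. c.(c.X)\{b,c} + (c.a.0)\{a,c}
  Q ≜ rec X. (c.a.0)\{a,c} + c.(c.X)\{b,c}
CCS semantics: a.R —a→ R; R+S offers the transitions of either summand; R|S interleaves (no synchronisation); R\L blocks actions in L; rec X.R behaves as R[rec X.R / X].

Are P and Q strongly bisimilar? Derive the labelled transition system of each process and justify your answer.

P's transition system — 2 states:
  m0 = rec X. c.(c.X)\{b,c} + (c.a.0)\{a,c} → -c-> m1
  m1 = (c.(rec X. c.(c.X)\{b,c} + (c.a.0)\{a,c}))\{b,c} → deadlocked
Q's transition system — 2 states:
  n0 = rec X. (c.a.0)\{a,c} + c.(c.X)\{b,c} → -c-> n1
  n1 = (c.(rec X. (c.a.0)\{a,c} + c.(c.X)\{b,c}))\{b,c} → deadlocked
Partition-refinement fixed point:
  B0 = {m0, n0}
  B1 = {m1, n1}
m0 ∈ B0, n0 ∈ B0 → same block

P ~ Q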